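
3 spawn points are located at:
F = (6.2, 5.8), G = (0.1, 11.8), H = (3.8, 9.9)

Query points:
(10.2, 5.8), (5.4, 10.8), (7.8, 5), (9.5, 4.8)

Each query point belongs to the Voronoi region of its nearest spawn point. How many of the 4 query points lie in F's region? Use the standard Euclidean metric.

(10.2, 5.8) — d² to each: F:16, G:138.01, H:57.77 → nearest is F
(5.4, 10.8) — d² to each: F:25.64, G:29.09, H:3.37 → nearest is H
(7.8, 5) — d² to each: F:3.2, G:105.53, H:40.01 → nearest is F
(9.5, 4.8) — d² to each: F:11.89, G:137.36, H:58.5 → nearest is F
3 of the 4 points have F as nearest.

3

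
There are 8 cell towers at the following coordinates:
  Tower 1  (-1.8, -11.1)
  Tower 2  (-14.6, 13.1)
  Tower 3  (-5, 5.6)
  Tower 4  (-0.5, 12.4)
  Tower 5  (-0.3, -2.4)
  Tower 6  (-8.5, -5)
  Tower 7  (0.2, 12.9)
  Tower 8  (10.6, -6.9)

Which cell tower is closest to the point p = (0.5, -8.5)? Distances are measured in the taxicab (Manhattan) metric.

d(p, Tower 1) = |0.5−(-1.8)| + |-8.5−(-11.1)| = 2.3 + 2.6 = 4.9
d(p, Tower 2) = |0.5−(-14.6)| + |-8.5−13.1| = 15.1 + 21.6 = 36.7
d(p, Tower 3) = |0.5−(-5)| + |-8.5−5.6| = 5.5 + 14.1 = 19.6
d(p, Tower 4) = |0.5−(-0.5)| + |-8.5−12.4| = 1 + 20.9 = 21.9
d(p, Tower 5) = |0.5−(-0.3)| + |-8.5−(-2.4)| = 0.8 + 6.1 = 6.9
d(p, Tower 6) = |0.5−(-8.5)| + |-8.5−(-5)| = 9 + 3.5 = 12.5
d(p, Tower 7) = |0.5−0.2| + |-8.5−12.9| = 0.3 + 21.4 = 21.7
d(p, Tower 8) = |0.5−10.6| + |-8.5−(-6.9)| = 10.1 + 1.6 = 11.7
The smallest is to Tower 1, so p lies in the Voronoi region of Tower 1.

Tower 1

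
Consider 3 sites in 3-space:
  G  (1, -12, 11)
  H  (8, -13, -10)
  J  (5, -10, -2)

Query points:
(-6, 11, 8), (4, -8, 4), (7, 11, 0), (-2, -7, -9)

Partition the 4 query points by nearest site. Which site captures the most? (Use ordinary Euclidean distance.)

(-6, 11, 8) — d² to each: G:587, H:1096, J:662 → nearest is G
(4, -8, 4) — d² to each: G:74, H:237, J:41 → nearest is J
(7, 11, 0) — d² to each: G:686, H:677, J:449 → nearest is J
(-2, -7, -9) — d² to each: G:434, H:137, J:107 → nearest is J
Tally — G:1, J:3. J captures the most (3).

J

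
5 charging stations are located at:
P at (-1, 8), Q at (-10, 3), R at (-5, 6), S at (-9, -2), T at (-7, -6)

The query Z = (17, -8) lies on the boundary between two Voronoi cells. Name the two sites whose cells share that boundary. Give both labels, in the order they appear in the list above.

Squared distances from Z to each site:
|ZP|² = (17−(-1))² + (-8−8)² = 324 + 256 = 580
|ZQ|² = (17−(-10))² + (-8−3)² = 729 + 121 = 850
|ZR|² = (17−(-5))² + (-8−6)² = 484 + 196 = 680
|ZS|² = (17−(-9))² + (-8−(-2))² = 676 + 36 = 712
|ZT|² = (17−(-7))² + (-8−(-6))² = 576 + 4 = 580
Z is equidistant from P and T (both at squared distance 580), and every other site is strictly farther — so Z lies on the P–T Voronoi edge.

P and T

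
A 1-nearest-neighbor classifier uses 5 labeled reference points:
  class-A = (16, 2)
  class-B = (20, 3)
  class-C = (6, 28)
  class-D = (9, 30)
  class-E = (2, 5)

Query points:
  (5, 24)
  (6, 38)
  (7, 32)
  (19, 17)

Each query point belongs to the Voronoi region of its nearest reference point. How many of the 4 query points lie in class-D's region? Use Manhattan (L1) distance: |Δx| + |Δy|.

1

(5, 24) — d to each: class-A:33, class-B:36, class-C:5, class-D:10, class-E:22 → nearest is class-C
(6, 38) — d to each: class-A:46, class-B:49, class-C:10, class-D:11, class-E:37 → nearest is class-C
(7, 32) — d to each: class-A:39, class-B:42, class-C:5, class-D:4, class-E:32 → nearest is class-D
(19, 17) — d to each: class-A:18, class-B:15, class-C:24, class-D:23, class-E:29 → nearest is class-B
1 of the 4 points has class-D as nearest.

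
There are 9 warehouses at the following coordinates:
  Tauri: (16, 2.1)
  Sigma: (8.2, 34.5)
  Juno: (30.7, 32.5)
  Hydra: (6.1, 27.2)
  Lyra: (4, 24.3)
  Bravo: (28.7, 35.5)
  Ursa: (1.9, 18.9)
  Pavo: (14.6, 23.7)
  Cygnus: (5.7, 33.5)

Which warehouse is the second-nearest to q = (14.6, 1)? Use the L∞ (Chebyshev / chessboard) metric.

Ursa

d(q, Tauri) = max(1.4, 1.1) = 1.4
d(q, Sigma) = max(6.4, 33.5) = 33.5
d(q, Juno) = max(16.1, 31.5) = 31.5
d(q, Hydra) = max(8.5, 26.2) = 26.2
d(q, Lyra) = max(10.6, 23.3) = 23.3
d(q, Bravo) = max(14.1, 34.5) = 34.5
d(q, Ursa) = max(12.7, 17.9) = 17.9
d(q, Pavo) = max(0, 22.7) = 22.7
d(q, Cygnus) = max(8.9, 32.5) = 32.5
Sorted ascending: Tauri, Ursa, Pavo, … — the second-nearest is Ursa.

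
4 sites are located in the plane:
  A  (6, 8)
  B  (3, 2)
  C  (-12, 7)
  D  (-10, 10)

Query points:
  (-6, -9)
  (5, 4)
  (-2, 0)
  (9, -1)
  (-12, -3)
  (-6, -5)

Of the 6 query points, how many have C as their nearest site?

(-6, -9) — d² to each: A:433, B:202, C:292, D:377 → nearest is B
(5, 4) — d² to each: A:17, B:8, C:298, D:261 → nearest is B
(-2, 0) — d² to each: A:128, B:29, C:149, D:164 → nearest is B
(9, -1) — d² to each: A:90, B:45, C:505, D:482 → nearest is B
(-12, -3) — d² to each: A:445, B:250, C:100, D:173 → nearest is C
(-6, -5) — d² to each: A:313, B:130, C:180, D:241 → nearest is B
1 of the 6 points has C as nearest.

1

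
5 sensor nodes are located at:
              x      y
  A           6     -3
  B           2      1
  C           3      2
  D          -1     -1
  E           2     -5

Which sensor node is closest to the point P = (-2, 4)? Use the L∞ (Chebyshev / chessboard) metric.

d(P,A) = max(8, 7) = 8
d(P,B) = max(4, 3) = 4
d(P,C) = max(5, 2) = 5
d(P,D) = max(1, 5) = 5
d(P,E) = max(4, 9) = 9
Minimum is at B.

B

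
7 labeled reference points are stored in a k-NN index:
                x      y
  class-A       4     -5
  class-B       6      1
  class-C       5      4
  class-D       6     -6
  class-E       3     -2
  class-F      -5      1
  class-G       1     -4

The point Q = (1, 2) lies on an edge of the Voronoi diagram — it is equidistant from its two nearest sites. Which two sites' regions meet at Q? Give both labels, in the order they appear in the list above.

class-C and class-E

Squared distances from Q to each site:
d²(Q, class-A) = (1−4)² + (2−(-5))² = 9 + 49 = 58
d²(Q, class-B) = (1−6)² + (2−1)² = 25 + 1 = 26
d²(Q, class-C) = (1−5)² + (2−4)² = 16 + 4 = 20
d²(Q, class-D) = (1−6)² + (2−(-6))² = 25 + 64 = 89
d²(Q, class-E) = (1−3)² + (2−(-2))² = 4 + 16 = 20
d²(Q, class-F) = (1−(-5))² + (2−1)² = 36 + 1 = 37
d²(Q, class-G) = (1−1)² + (2−(-4))² = 0 + 36 = 36
Q is equidistant from class-C and class-E (both at squared distance 20), and every other site is strictly farther — so Q lies on the class-C–class-E Voronoi edge.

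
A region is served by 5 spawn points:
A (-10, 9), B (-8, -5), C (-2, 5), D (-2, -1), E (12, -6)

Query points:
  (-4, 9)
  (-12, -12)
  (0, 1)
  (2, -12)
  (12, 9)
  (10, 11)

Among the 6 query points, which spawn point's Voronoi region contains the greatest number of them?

(-4, 9) — d² to each: A:36, B:212, C:20, D:104, E:481 → nearest is C
(-12, -12) — d² to each: A:445, B:65, C:389, D:221, E:612 → nearest is B
(0, 1) — d² to each: A:164, B:100, C:20, D:8, E:193 → nearest is D
(2, -12) — d² to each: A:585, B:149, C:305, D:137, E:136 → nearest is E
(12, 9) — d² to each: A:484, B:596, C:212, D:296, E:225 → nearest is C
(10, 11) — d² to each: A:404, B:580, C:180, D:288, E:293 → nearest is C
Tally — B:1, C:3, D:1, E:1. C captures the most (3).

C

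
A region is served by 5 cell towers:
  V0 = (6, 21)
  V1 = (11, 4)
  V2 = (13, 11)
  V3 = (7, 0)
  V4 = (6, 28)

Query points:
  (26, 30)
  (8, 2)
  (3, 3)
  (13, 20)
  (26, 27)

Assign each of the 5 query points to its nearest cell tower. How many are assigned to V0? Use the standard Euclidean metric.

(26, 30) — d² to each: V0:481, V1:901, V2:530, V3:1261, V4:404 → nearest is V4
(8, 2) — d² to each: V0:365, V1:13, V2:106, V3:5, V4:680 → nearest is V3
(3, 3) — d² to each: V0:333, V1:65, V2:164, V3:25, V4:634 → nearest is V3
(13, 20) — d² to each: V0:50, V1:260, V2:81, V3:436, V4:113 → nearest is V0
(26, 27) — d² to each: V0:436, V1:754, V2:425, V3:1090, V4:401 → nearest is V4
1 of the 5 points has V0 as nearest.

1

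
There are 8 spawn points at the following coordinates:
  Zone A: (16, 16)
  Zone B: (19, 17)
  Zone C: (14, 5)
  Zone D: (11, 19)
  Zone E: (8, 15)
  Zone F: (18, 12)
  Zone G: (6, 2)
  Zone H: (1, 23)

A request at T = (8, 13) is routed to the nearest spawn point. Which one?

Zone E

Compare squared distances (the ordering matches that of the actual distances):
d²(T, Zone A) = 64 + 9 = 73
d²(T, Zone B) = 121 + 16 = 137
d²(T, Zone C) = 36 + 64 = 100
d²(T, Zone D) = 9 + 36 = 45
d²(T, Zone E) = 0 + 4 = 4
d²(T, Zone F) = 100 + 1 = 101
d²(T, Zone G) = 4 + 121 = 125
d²(T, Zone H) = 49 + 100 = 149
Minimum is at Zone E.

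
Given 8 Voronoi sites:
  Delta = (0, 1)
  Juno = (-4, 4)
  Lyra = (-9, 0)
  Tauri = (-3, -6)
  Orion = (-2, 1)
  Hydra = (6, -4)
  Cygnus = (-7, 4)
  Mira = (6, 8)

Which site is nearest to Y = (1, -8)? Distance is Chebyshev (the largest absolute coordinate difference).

Tauri

d(Y, Delta) = max(1, 9) = 9
d(Y, Juno) = max(5, 12) = 12
d(Y, Lyra) = max(10, 8) = 10
d(Y, Tauri) = max(4, 2) = 4
d(Y, Orion) = max(3, 9) = 9
d(Y, Hydra) = max(5, 4) = 5
d(Y, Cygnus) = max(8, 12) = 12
d(Y, Mira) = max(5, 16) = 16
Minimum is at Tauri.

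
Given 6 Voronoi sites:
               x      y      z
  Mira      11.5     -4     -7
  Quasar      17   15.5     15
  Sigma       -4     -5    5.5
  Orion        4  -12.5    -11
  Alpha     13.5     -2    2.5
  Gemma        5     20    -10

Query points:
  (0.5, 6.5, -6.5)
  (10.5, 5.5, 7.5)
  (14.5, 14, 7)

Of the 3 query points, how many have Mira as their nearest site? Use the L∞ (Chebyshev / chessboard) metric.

1

(0.5, 6.5, -6.5) — d to each: Mira:11, Quasar:21.5, Sigma:12, Orion:19, Alpha:13, Gemma:13.5 → nearest is Mira
(10.5, 5.5, 7.5) — d to each: Mira:14.5, Quasar:10, Sigma:14.5, Orion:18.5, Alpha:7.5, Gemma:17.5 → nearest is Alpha
(14.5, 14, 7) — d to each: Mira:18, Quasar:8, Sigma:19, Orion:26.5, Alpha:16, Gemma:17 → nearest is Quasar
1 of the 3 points has Mira as nearest.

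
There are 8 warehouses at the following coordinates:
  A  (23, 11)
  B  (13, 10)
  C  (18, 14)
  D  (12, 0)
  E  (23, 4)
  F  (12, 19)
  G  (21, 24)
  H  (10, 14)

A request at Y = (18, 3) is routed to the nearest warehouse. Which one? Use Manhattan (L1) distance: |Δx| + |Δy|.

d(Y,A) = 5 + 8 = 13
d(Y,B) = 5 + 7 = 12
d(Y,C) = 0 + 11 = 11
d(Y,D) = 6 + 3 = 9
d(Y,E) = 5 + 1 = 6
d(Y,F) = 6 + 16 = 22
d(Y,G) = 3 + 21 = 24
d(Y,H) = 8 + 11 = 19
Minimum is at E.

E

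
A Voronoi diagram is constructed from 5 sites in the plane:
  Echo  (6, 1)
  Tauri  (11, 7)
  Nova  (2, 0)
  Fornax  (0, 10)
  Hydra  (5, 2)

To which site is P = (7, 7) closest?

Since √ is increasing, it suffices to compare squared distances:
d²(P, Echo) = (7−6)² + (7−1)² = 1 + 36 = 37
d²(P, Tauri) = (7−11)² + (7−7)² = 16 + 0 = 16
d²(P, Nova) = (7−2)² + (7−0)² = 25 + 49 = 74
d²(P, Fornax) = (7−0)² + (7−10)² = 49 + 9 = 58
d²(P, Hydra) = (7−5)² + (7−2)² = 4 + 25 = 29
Tauri is nearest.

Tauri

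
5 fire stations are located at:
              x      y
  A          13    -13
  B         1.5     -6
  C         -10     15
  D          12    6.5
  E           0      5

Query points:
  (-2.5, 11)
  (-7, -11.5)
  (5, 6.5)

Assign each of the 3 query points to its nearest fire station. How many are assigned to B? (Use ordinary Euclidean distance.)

(-2.5, 11) — d² to each: A:816.25, B:305, C:72.25, D:230.5, E:42.25 → nearest is E
(-7, -11.5) — d² to each: A:402.25, B:102.5, C:711.25, D:685, E:321.25 → nearest is B
(5, 6.5) — d² to each: A:444.25, B:168.5, C:297.25, D:49, E:27.25 → nearest is E
1 of the 3 points has B as nearest.

1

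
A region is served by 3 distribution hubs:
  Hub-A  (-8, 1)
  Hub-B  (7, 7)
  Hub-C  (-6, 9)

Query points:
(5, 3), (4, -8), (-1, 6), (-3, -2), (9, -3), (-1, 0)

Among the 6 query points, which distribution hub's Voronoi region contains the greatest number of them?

(5, 3) — d² to each: Hub-A:173, Hub-B:20, Hub-C:157 → nearest is Hub-B
(4, -8) — d² to each: Hub-A:225, Hub-B:234, Hub-C:389 → nearest is Hub-A
(-1, 6) — d² to each: Hub-A:74, Hub-B:65, Hub-C:34 → nearest is Hub-C
(-3, -2) — d² to each: Hub-A:34, Hub-B:181, Hub-C:130 → nearest is Hub-A
(9, -3) — d² to each: Hub-A:305, Hub-B:104, Hub-C:369 → nearest is Hub-B
(-1, 0) — d² to each: Hub-A:50, Hub-B:113, Hub-C:106 → nearest is Hub-A
Tally — Hub-A:3, Hub-B:2, Hub-C:1. Hub-A captures the most (3).

Hub-A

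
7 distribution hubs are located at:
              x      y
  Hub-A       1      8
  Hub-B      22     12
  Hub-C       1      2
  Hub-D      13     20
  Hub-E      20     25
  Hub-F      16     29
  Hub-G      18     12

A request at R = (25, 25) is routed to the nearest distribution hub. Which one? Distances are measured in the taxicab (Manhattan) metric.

Hub-E

d(R, Hub-A) = |25−1| + |25−8| = 24 + 17 = 41
d(R, Hub-B) = |25−22| + |25−12| = 3 + 13 = 16
d(R, Hub-C) = |25−1| + |25−2| = 24 + 23 = 47
d(R, Hub-D) = |25−13| + |25−20| = 12 + 5 = 17
d(R, Hub-E) = |25−20| + |25−25| = 5 + 0 = 5
d(R, Hub-F) = |25−16| + |25−29| = 9 + 4 = 13
d(R, Hub-G) = |25−18| + |25−12| = 7 + 13 = 20
Minimum is at Hub-E.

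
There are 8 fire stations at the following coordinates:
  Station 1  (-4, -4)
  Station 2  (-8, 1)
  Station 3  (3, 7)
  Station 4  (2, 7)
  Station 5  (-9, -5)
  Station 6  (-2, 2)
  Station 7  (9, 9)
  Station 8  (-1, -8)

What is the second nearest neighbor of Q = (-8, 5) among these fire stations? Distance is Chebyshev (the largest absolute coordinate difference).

Station 6

d(Q, Station 1) = max(4, 9) = 9
d(Q, Station 2) = max(0, 4) = 4
d(Q, Station 3) = max(11, 2) = 11
d(Q, Station 4) = max(10, 2) = 10
d(Q, Station 5) = max(1, 10) = 10
d(Q, Station 6) = max(6, 3) = 6
d(Q, Station 7) = max(17, 4) = 17
d(Q, Station 8) = max(7, 13) = 13
Sorted ascending: Station 2, Station 6, Station 1, … — the second-nearest is Station 6.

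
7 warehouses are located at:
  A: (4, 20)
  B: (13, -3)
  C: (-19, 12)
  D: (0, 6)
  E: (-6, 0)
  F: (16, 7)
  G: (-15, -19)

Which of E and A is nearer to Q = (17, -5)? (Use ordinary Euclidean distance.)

E

Compare squared distances:
|QE|² = (17−(-6))² + (-5−0)² = 529 + 25 = 554
|QA|² = (17−4)² + (-5−20)² = 169 + 625 = 794
554 < 794, so E is closer.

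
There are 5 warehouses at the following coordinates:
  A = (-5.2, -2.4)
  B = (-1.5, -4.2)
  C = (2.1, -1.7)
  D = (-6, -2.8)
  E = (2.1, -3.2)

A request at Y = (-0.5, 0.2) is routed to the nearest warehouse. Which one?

C

Since √ is increasing, it suffices to compare squared distances:
|YA|² = (-0.5−(-5.2))² + (0.2−(-2.4))² = 22.09 + 6.76 = 28.85
|YB|² = (-0.5−(-1.5))² + (0.2−(-4.2))² = 1 + 19.36 = 20.36
|YC|² = (-0.5−2.1)² + (0.2−(-1.7))² = 6.76 + 3.61 = 10.37
|YD|² = (-0.5−(-6))² + (0.2−(-2.8))² = 30.25 + 9 = 39.25
|YE|² = (-0.5−2.1)² + (0.2−(-3.2))² = 6.76 + 11.56 = 18.32
The smallest is to C, so Y lies in the Voronoi region of C.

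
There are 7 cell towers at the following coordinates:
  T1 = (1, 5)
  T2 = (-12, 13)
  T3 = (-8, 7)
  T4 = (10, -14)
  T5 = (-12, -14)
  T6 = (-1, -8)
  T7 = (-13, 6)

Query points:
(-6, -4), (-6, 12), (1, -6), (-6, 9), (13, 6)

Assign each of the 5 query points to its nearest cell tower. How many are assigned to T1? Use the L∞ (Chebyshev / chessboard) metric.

(-6, -4) — d to each: T1:9, T2:17, T3:11, T4:16, T5:10, T6:5, T7:10 → nearest is T6
(-6, 12) — d to each: T1:7, T2:6, T3:5, T4:26, T5:26, T6:20, T7:7 → nearest is T3
(1, -6) — d to each: T1:11, T2:19, T3:13, T4:9, T5:13, T6:2, T7:14 → nearest is T6
(-6, 9) — d to each: T1:7, T2:6, T3:2, T4:23, T5:23, T6:17, T7:7 → nearest is T3
(13, 6) — d to each: T1:12, T2:25, T3:21, T4:20, T5:25, T6:14, T7:26 → nearest is T1
1 of the 5 points has T1 as nearest.

1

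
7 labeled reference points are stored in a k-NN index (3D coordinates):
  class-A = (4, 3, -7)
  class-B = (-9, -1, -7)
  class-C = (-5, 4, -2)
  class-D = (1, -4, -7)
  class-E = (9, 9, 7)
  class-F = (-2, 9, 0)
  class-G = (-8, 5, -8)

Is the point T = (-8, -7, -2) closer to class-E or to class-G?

class-G

Compare squared distances:
d²(T, class-E) = (-8−9)² + (-7−9)² + (-2−7)² = 289 + 256 + 81 = 626
d²(T, class-G) = (-8−(-8))² + (-7−5)² + (-2−(-8))² = 0 + 144 + 36 = 180
626 > 180, so class-G is closer.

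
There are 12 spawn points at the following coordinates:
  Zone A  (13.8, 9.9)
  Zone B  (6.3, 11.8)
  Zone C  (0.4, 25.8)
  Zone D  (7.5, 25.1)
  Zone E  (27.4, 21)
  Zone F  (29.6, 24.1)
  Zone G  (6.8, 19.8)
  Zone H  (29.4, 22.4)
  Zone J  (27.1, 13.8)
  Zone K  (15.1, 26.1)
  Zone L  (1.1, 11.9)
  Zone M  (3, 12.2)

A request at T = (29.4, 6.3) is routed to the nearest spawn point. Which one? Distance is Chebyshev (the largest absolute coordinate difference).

d(T, Zone A) = max(15.6, 3.6) = 15.6
d(T, Zone B) = max(23.1, 5.5) = 23.1
d(T, Zone C) = max(29, 19.5) = 29
d(T, Zone D) = max(21.9, 18.8) = 21.9
d(T, Zone E) = max(2, 14.7) = 14.7
d(T, Zone F) = max(0.2, 17.8) = 17.8
d(T, Zone G) = max(22.6, 13.5) = 22.6
d(T, Zone H) = max(0, 16.1) = 16.1
d(T, Zone J) = max(2.3, 7.5) = 7.5
d(T, Zone K) = max(14.3, 19.8) = 19.8
d(T, Zone L) = max(28.3, 5.6) = 28.3
d(T, Zone M) = max(26.4, 5.9) = 26.4
The smallest is to Zone J, so T lies in the Voronoi region of Zone J.

Zone J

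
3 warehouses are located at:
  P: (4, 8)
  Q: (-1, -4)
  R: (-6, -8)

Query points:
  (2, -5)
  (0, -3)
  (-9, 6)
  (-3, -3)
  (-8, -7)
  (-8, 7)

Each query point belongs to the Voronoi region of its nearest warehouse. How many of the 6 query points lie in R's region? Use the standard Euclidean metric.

1

(2, -5) — d² to each: P:173, Q:10, R:73 → nearest is Q
(0, -3) — d² to each: P:137, Q:2, R:61 → nearest is Q
(-9, 6) — d² to each: P:173, Q:164, R:205 → nearest is Q
(-3, -3) — d² to each: P:170, Q:5, R:34 → nearest is Q
(-8, -7) — d² to each: P:369, Q:58, R:5 → nearest is R
(-8, 7) — d² to each: P:145, Q:170, R:229 → nearest is P
1 of the 6 points has R as nearest.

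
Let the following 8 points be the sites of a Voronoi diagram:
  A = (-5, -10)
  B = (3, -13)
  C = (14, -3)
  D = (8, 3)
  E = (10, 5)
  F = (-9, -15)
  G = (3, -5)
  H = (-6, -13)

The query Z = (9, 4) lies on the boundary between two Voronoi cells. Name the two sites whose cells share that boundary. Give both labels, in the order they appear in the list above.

Squared distances from Z to each site:
|ZA|² = (9−(-5))² + (4−(-10))² = 196 + 196 = 392
|ZB|² = (9−3)² + (4−(-13))² = 36 + 289 = 325
|ZC|² = (9−14)² + (4−(-3))² = 25 + 49 = 74
|ZD|² = (9−8)² + (4−3)² = 1 + 1 = 2
|ZE|² = (9−10)² + (4−5)² = 1 + 1 = 2
|ZF|² = (9−(-9))² + (4−(-15))² = 324 + 361 = 685
|ZG|² = (9−3)² + (4−(-5))² = 36 + 81 = 117
|ZH|² = (9−(-6))² + (4−(-13))² = 225 + 289 = 514
Z is equidistant from D and E (both at squared distance 2), and every other site is strictly farther — so Z lies on the D–E Voronoi edge.

D and E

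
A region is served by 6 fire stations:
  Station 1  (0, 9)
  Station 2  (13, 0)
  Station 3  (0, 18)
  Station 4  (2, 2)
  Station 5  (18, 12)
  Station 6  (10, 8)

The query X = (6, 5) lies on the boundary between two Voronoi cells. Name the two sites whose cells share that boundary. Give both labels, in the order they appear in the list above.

Squared distances from X to each site:
d²(X, Station 1) = (6−0)² + (5−9)² = 36 + 16 = 52
d²(X, Station 2) = (6−13)² + (5−0)² = 49 + 25 = 74
d²(X, Station 3) = (6−0)² + (5−18)² = 36 + 169 = 205
d²(X, Station 4) = (6−2)² + (5−2)² = 16 + 9 = 25
d²(X, Station 5) = (6−18)² + (5−12)² = 144 + 49 = 193
d²(X, Station 6) = (6−10)² + (5−8)² = 16 + 9 = 25
X is equidistant from Station 4 and Station 6 (both at squared distance 25), and every other site is strictly farther — so X lies on the Station 4–Station 6 Voronoi edge.

Station 4 and Station 6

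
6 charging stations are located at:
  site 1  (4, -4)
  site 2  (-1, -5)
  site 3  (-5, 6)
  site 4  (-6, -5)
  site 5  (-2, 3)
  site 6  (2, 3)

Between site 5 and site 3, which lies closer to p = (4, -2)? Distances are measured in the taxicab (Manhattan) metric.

d(p, site 5) = |4−(-2)| + |-2−3| = 6 + 5 = 11
d(p, site 3) = |4−(-5)| + |-2−6| = 9 + 8 = 17
11 < 17, so site 5 is closer.

site 5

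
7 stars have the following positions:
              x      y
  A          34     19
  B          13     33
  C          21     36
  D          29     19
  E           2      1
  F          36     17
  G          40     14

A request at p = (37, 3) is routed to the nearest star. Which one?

G

Compare squared distances (the ordering matches that of the actual distances):
|pA|² = (37−34)² + (3−19)² = 9 + 256 = 265
|pB|² = (37−13)² + (3−33)² = 576 + 900 = 1476
|pC|² = (37−21)² + (3−36)² = 256 + 1089 = 1345
|pD|² = (37−29)² + (3−19)² = 64 + 256 = 320
|pE|² = (37−2)² + (3−1)² = 1225 + 4 = 1229
|pF|² = (37−36)² + (3−17)² = 1 + 196 = 197
|pG|² = (37−40)² + (3−14)² = 9 + 121 = 130
The smallest is to G, so p lies in the Voronoi region of G.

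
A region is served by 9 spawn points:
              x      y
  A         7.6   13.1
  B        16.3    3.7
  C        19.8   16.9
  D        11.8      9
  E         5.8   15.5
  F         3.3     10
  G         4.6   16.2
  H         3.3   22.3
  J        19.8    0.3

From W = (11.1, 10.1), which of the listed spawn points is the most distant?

Squared Euclidean distances:
|WA|² = 12.25 + 9 = 21.25
|WB|² = 27.04 + 40.96 = 68
|WC|² = 75.69 + 46.24 = 121.93
|WD|² = 0.49 + 1.21 = 1.7
|WE|² = 28.09 + 29.16 = 57.25
|WF|² = 60.84 + 0.01 = 60.85
|WG|² = 42.25 + 37.21 = 79.46
|WH|² = 60.84 + 148.84 = 209.68
|WJ|² = 75.69 + 96.04 = 171.73
The largest is to H.

H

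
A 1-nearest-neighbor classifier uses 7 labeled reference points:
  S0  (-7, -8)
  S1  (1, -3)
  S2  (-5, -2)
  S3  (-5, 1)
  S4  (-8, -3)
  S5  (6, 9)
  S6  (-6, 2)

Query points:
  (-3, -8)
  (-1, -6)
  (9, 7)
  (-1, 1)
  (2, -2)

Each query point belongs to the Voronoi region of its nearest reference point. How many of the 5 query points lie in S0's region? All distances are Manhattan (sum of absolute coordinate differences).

1

(-3, -8) — d to each: S0:4, S1:9, S2:8, S3:11, S4:10, S5:26, S6:13 → nearest is S0
(-1, -6) — d to each: S0:8, S1:5, S2:8, S3:11, S4:10, S5:22, S6:13 → nearest is S1
(9, 7) — d to each: S0:31, S1:18, S2:23, S3:20, S4:27, S5:5, S6:20 → nearest is S5
(-1, 1) — d to each: S0:15, S1:6, S2:7, S3:4, S4:11, S5:15, S6:6 → nearest is S3
(2, -2) — d to each: S0:15, S1:2, S2:7, S3:10, S4:11, S5:15, S6:12 → nearest is S1
1 of the 5 points has S0 as nearest.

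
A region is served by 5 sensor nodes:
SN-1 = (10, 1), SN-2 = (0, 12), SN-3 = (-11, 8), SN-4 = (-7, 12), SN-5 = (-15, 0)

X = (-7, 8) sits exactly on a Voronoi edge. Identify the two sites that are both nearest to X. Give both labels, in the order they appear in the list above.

Squared distances from X to each site:
d²(X, SN-1) = (-7−10)² + (8−1)² = 289 + 49 = 338
d²(X, SN-2) = (-7−0)² + (8−12)² = 49 + 16 = 65
d²(X, SN-3) = (-7−(-11))² + (8−8)² = 16 + 0 = 16
d²(X, SN-4) = (-7−(-7))² + (8−12)² = 0 + 16 = 16
d²(X, SN-5) = (-7−(-15))² + (8−0)² = 64 + 64 = 128
X is equidistant from SN-3 and SN-4 (both at squared distance 16), and every other site is strictly farther — so X lies on the SN-3–SN-4 Voronoi edge.

SN-3 and SN-4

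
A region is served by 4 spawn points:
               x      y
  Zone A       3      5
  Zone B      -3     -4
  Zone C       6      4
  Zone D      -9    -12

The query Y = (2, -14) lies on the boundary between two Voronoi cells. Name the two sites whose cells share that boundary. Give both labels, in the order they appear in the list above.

Squared distances from Y to each site:
d²(Y, Zone A) = (2−3)² + (-14−5)² = 1 + 361 = 362
d²(Y, Zone B) = (2−(-3))² + (-14−(-4))² = 25 + 100 = 125
d²(Y, Zone C) = (2−6)² + (-14−4)² = 16 + 324 = 340
d²(Y, Zone D) = (2−(-9))² + (-14−(-12))² = 121 + 4 = 125
Y is equidistant from Zone B and Zone D (both at squared distance 125), and every other site is strictly farther — so Y lies on the Zone B–Zone D Voronoi edge.

Zone B and Zone D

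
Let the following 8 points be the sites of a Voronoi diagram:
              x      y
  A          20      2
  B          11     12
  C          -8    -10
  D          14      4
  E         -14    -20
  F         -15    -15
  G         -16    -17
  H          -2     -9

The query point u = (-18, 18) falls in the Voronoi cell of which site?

Since √ is increasing, it suffices to compare squared distances:
|uA|² = 1444 + 256 = 1700
|uB|² = 841 + 36 = 877
|uC|² = 100 + 784 = 884
|uD|² = 1024 + 196 = 1220
|uE|² = 16 + 1444 = 1460
|uF|² = 9 + 1089 = 1098
|uG|² = 4 + 1225 = 1229
|uH|² = 256 + 729 = 985
The smallest is to B, so u lies in the Voronoi region of B.

B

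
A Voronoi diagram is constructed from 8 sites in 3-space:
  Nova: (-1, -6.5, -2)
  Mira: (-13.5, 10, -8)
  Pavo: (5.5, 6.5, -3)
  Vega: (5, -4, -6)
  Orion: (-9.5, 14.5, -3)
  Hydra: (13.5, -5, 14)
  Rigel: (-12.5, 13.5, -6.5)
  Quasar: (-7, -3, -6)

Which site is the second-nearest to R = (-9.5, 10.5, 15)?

Rigel

Squared Euclidean distances:
d²(R, Nova) = 72.25 + 289 + 289 = 650.25
d²(R, Mira) = 16 + 0.25 + 529 = 545.25
d²(R, Pavo) = 225 + 16 + 324 = 565
d²(R, Vega) = 210.25 + 210.25 + 441 = 861.5
d²(R, Orion) = 0 + 16 + 324 = 340
d²(R, Hydra) = 529 + 240.25 + 1 = 770.25
d²(R, Rigel) = 9 + 9 + 462.25 = 480.25
d²(R, Quasar) = 6.25 + 182.25 + 441 = 629.5
Sorted ascending: Orion, Rigel, Mira, … — the second-nearest is Rigel.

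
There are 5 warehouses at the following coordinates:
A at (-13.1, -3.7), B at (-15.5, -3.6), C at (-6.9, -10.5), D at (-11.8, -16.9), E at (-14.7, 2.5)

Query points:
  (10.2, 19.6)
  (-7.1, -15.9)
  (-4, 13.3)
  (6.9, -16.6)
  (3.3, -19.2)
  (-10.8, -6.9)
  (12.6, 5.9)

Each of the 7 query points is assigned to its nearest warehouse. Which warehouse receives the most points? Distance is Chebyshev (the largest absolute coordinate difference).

C

(10.2, 19.6) — d to each: A:23.3, B:25.7, C:30.1, D:36.5, E:24.9 → nearest is A
(-7.1, -15.9) — d to each: A:12.2, B:12.3, C:5.4, D:4.7, E:18.4 → nearest is D
(-4, 13.3) — d to each: A:17, B:16.9, C:23.8, D:30.2, E:10.8 → nearest is E
(6.9, -16.6) — d to each: A:20, B:22.4, C:13.8, D:18.7, E:21.6 → nearest is C
(3.3, -19.2) — d to each: A:16.4, B:18.8, C:10.2, D:15.1, E:21.7 → nearest is C
(-10.8, -6.9) — d to each: A:3.2, B:4.7, C:3.9, D:10, E:9.4 → nearest is A
(12.6, 5.9) — d to each: A:25.7, B:28.1, C:19.5, D:24.4, E:27.3 → nearest is C
Tally — A:2, C:3, D:1, E:1. C captures the most (3).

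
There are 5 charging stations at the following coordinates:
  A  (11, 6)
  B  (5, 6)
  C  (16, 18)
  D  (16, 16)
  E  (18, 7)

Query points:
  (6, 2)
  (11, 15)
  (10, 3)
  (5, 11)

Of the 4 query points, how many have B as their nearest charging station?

(6, 2) — d² to each: A:41, B:17, C:356, D:296, E:169 → nearest is B
(11, 15) — d² to each: A:81, B:117, C:34, D:26, E:113 → nearest is D
(10, 3) — d² to each: A:10, B:34, C:261, D:205, E:80 → nearest is A
(5, 11) — d² to each: A:61, B:25, C:170, D:146, E:185 → nearest is B
2 of the 4 points have B as nearest.

2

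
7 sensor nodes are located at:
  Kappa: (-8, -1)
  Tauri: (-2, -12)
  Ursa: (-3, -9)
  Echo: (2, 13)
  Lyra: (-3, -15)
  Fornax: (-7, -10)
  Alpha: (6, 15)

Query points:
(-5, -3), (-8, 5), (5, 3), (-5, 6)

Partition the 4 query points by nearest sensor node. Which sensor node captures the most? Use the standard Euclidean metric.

Kappa

(-5, -3) — d² to each: Kappa:13, Tauri:90, Ursa:40, Echo:305, Lyra:148, Fornax:53, Alpha:445 → nearest is Kappa
(-8, 5) — d² to each: Kappa:36, Tauri:325, Ursa:221, Echo:164, Lyra:425, Fornax:226, Alpha:296 → nearest is Kappa
(5, 3) — d² to each: Kappa:185, Tauri:274, Ursa:208, Echo:109, Lyra:388, Fornax:313, Alpha:145 → nearest is Echo
(-5, 6) — d² to each: Kappa:58, Tauri:333, Ursa:229, Echo:98, Lyra:445, Fornax:260, Alpha:202 → nearest is Kappa
Tally — Kappa:3, Echo:1. Kappa captures the most (3).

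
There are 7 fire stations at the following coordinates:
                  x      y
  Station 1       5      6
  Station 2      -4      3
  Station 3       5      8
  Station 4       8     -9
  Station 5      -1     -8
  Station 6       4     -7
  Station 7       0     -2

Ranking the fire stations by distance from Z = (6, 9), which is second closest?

Compare squared distances (the ordering matches that of the actual distances):
d²(Z, Station 1) = (6−5)² + (9−6)² = 1 + 9 = 10
d²(Z, Station 2) = (6−(-4))² + (9−3)² = 100 + 36 = 136
d²(Z, Station 3) = (6−5)² + (9−8)² = 1 + 1 = 2
d²(Z, Station 4) = (6−8)² + (9−(-9))² = 4 + 324 = 328
d²(Z, Station 5) = (6−(-1))² + (9−(-8))² = 49 + 289 = 338
d²(Z, Station 6) = (6−4)² + (9−(-7))² = 4 + 256 = 260
d²(Z, Station 7) = (6−0)² + (9−(-2))² = 36 + 121 = 157
Sorted ascending: Station 3, Station 1, Station 2, … — the second-nearest is Station 1.

Station 1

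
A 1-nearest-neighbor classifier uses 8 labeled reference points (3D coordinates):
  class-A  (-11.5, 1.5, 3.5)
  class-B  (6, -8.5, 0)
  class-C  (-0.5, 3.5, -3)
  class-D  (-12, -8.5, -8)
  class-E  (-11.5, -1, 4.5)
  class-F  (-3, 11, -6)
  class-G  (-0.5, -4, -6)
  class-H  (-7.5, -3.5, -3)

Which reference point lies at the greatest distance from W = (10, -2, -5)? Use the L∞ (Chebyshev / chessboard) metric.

d(W, class-A) = max(21.5, 3.5, 8.5) = 21.5
d(W, class-B) = max(4, 6.5, 5) = 6.5
d(W, class-C) = max(10.5, 5.5, 2) = 10.5
d(W, class-D) = max(22, 6.5, 3) = 22
d(W, class-E) = max(21.5, 1, 9.5) = 21.5
d(W, class-F) = max(13, 13, 1) = 13
d(W, class-G) = max(10.5, 2, 1) = 10.5
d(W, class-H) = max(17.5, 1.5, 2) = 17.5
The largest is to class-D.

class-D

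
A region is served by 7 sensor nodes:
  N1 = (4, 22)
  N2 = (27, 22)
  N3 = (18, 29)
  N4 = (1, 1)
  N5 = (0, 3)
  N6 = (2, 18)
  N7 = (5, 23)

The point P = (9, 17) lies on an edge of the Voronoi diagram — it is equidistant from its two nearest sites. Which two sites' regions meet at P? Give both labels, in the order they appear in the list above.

N1 and N6

Squared distances from P to each site:
|PN1|² = (9−4)² + (17−22)² = 25 + 25 = 50
|PN2|² = (9−27)² + (17−22)² = 324 + 25 = 349
|PN3|² = (9−18)² + (17−29)² = 81 + 144 = 225
|PN4|² = (9−1)² + (17−1)² = 64 + 256 = 320
|PN5|² = (9−0)² + (17−3)² = 81 + 196 = 277
|PN6|² = (9−2)² + (17−18)² = 49 + 1 = 50
|PN7|² = (9−5)² + (17−23)² = 16 + 36 = 52
P is equidistant from N1 and N6 (both at squared distance 50), and every other site is strictly farther — so P lies on the N1–N6 Voronoi edge.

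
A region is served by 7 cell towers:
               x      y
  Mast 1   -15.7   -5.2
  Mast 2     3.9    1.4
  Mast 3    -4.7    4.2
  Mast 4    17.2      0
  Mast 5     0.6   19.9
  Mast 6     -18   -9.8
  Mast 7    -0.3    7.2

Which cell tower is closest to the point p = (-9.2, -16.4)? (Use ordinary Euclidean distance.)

Mast 6

Since √ is increasing, it suffices to compare squared distances:
d²(p, Mast 1) = (-9.2−(-15.7))² + (-16.4−(-5.2))² = 42.25 + 125.44 = 167.69
d²(p, Mast 2) = (-9.2−3.9)² + (-16.4−1.4)² = 171.61 + 316.84 = 488.45
d²(p, Mast 3) = (-9.2−(-4.7))² + (-16.4−4.2)² = 20.25 + 424.36 = 444.61
d²(p, Mast 4) = (-9.2−17.2)² + (-16.4−0)² = 696.96 + 268.96 = 965.92
d²(p, Mast 5) = (-9.2−0.6)² + (-16.4−19.9)² = 96.04 + 1317.69 = 1413.73
d²(p, Mast 6) = (-9.2−(-18))² + (-16.4−(-9.8))² = 77.44 + 43.56 = 121
d²(p, Mast 7) = (-9.2−(-0.3))² + (-16.4−7.2)² = 79.21 + 556.96 = 636.17
Mast 6 is nearest.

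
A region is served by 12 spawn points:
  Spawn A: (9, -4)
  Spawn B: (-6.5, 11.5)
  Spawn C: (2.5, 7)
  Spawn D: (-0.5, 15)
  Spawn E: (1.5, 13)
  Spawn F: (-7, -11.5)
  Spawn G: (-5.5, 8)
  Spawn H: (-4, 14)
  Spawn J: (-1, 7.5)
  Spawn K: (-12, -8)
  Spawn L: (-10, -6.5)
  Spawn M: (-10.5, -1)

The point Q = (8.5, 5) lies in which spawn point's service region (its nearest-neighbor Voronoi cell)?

Compare squared distances (the ordering matches that of the actual distances):
d²(Q, Spawn A) = 0.25 + 81 = 81.25
d²(Q, Spawn B) = 225 + 42.25 = 267.25
d²(Q, Spawn C) = 36 + 4 = 40
d²(Q, Spawn D) = 81 + 100 = 181
d²(Q, Spawn E) = 49 + 64 = 113
d²(Q, Spawn F) = 240.25 + 272.25 = 512.5
d²(Q, Spawn G) = 196 + 9 = 205
d²(Q, Spawn H) = 156.25 + 81 = 237.25
d²(Q, Spawn J) = 90.25 + 6.25 = 96.5
d²(Q, Spawn K) = 420.25 + 169 = 589.25
d²(Q, Spawn L) = 342.25 + 132.25 = 474.5
d²(Q, Spawn M) = 361 + 36 = 397
Minimum is at Spawn C.

Spawn C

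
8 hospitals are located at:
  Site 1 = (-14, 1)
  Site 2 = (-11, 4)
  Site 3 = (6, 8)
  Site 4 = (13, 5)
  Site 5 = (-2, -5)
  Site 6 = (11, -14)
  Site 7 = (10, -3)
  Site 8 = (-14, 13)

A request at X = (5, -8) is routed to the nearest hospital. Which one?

Site 7

Compare squared distances (the ordering matches that of the actual distances):
d²(X, Site 1) = 361 + 81 = 442
d²(X, Site 2) = 256 + 144 = 400
d²(X, Site 3) = 1 + 256 = 257
d²(X, Site 4) = 64 + 169 = 233
d²(X, Site 5) = 49 + 9 = 58
d²(X, Site 6) = 36 + 36 = 72
d²(X, Site 7) = 25 + 25 = 50
d²(X, Site 8) = 361 + 441 = 802
The smallest is to Site 7, so X lies in the Voronoi region of Site 7.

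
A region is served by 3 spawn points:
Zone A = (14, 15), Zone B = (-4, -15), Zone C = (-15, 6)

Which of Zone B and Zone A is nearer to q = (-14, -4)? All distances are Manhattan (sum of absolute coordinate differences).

d(q, Zone B) = |-14−(-4)| + |-4−(-15)| = 10 + 11 = 21
d(q, Zone A) = |-14−14| + |-4−15| = 28 + 19 = 47
21 < 47, so Zone B is closer.

Zone B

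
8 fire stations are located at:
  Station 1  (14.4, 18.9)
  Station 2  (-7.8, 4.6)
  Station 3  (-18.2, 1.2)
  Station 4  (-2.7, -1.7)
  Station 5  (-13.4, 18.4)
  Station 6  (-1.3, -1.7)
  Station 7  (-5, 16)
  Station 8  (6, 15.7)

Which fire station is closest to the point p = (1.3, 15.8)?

Station 8

Compare squared distances (the ordering matches that of the actual distances):
d²(p, Station 1) = 171.61 + 9.61 = 181.22
d²(p, Station 2) = 82.81 + 125.44 = 208.25
d²(p, Station 3) = 380.25 + 213.16 = 593.41
d²(p, Station 4) = 16 + 306.25 = 322.25
d²(p, Station 5) = 216.09 + 6.76 = 222.85
d²(p, Station 6) = 6.76 + 306.25 = 313.01
d²(p, Station 7) = 39.69 + 0.04 = 39.73
d²(p, Station 8) = 22.09 + 0.01 = 22.1
The smallest is to Station 8, so p lies in the Voronoi region of Station 8.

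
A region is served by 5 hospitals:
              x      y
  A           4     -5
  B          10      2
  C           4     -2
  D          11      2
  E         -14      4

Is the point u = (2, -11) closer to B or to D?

B

Compare squared distances:
|uB|² = (2−10)² + (-11−2)² = 64 + 169 = 233
|uD|² = (2−11)² + (-11−2)² = 81 + 169 = 250
233 < 250, so B is closer.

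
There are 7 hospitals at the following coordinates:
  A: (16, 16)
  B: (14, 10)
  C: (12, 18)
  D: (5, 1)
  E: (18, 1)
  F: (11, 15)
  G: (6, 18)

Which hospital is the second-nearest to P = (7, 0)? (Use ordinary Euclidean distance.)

Compare squared distances (the ordering matches that of the actual distances):
|PA|² = 81 + 256 = 337
|PB|² = 49 + 100 = 149
|PC|² = 25 + 324 = 349
|PD|² = 4 + 1 = 5
|PE|² = 121 + 1 = 122
|PF|² = 16 + 225 = 241
|PG|² = 1 + 324 = 325
Sorted ascending: D, E, B, … — the second-nearest is E.

E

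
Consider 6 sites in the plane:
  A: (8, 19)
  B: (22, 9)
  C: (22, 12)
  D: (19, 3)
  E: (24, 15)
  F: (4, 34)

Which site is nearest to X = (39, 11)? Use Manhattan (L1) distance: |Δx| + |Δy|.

d(X,A) = |39−8| + |11−19| = 31 + 8 = 39
d(X,B) = |39−22| + |11−9| = 17 + 2 = 19
d(X,C) = |39−22| + |11−12| = 17 + 1 = 18
d(X,D) = |39−19| + |11−3| = 20 + 8 = 28
d(X,E) = |39−24| + |11−15| = 15 + 4 = 19
d(X,F) = |39−4| + |11−34| = 35 + 23 = 58
The smallest is to C, so X lies in the Voronoi region of C.

C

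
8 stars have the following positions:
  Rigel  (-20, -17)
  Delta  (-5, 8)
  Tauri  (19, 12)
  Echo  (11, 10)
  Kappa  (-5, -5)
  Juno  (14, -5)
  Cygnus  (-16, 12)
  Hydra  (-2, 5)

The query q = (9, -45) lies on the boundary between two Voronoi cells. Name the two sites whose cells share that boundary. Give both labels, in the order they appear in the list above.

Rigel and Juno

Squared distances from q to each site:
d²(q, Rigel) = (9−(-20))² + (-45−(-17))² = 841 + 784 = 1625
d²(q, Delta) = (9−(-5))² + (-45−8)² = 196 + 2809 = 3005
d²(q, Tauri) = (9−19)² + (-45−12)² = 100 + 3249 = 3349
d²(q, Echo) = (9−11)² + (-45−10)² = 4 + 3025 = 3029
d²(q, Kappa) = (9−(-5))² + (-45−(-5))² = 196 + 1600 = 1796
d²(q, Juno) = (9−14)² + (-45−(-5))² = 25 + 1600 = 1625
d²(q, Cygnus) = (9−(-16))² + (-45−12)² = 625 + 3249 = 3874
d²(q, Hydra) = (9−(-2))² + (-45−5)² = 121 + 2500 = 2621
q is equidistant from Rigel and Juno (both at squared distance 1625), and every other site is strictly farther — so q lies on the Rigel–Juno Voronoi edge.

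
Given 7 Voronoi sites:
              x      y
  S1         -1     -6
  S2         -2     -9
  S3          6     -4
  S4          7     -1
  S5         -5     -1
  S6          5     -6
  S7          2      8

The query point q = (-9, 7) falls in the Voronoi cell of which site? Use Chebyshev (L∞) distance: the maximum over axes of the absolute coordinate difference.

d(q,S1) = max(8, 13) = 13
d(q,S2) = max(7, 16) = 16
d(q,S3) = max(15, 11) = 15
d(q,S4) = max(16, 8) = 16
d(q,S5) = max(4, 8) = 8
d(q,S6) = max(14, 13) = 14
d(q,S7) = max(11, 1) = 11
Minimum is at S5.

S5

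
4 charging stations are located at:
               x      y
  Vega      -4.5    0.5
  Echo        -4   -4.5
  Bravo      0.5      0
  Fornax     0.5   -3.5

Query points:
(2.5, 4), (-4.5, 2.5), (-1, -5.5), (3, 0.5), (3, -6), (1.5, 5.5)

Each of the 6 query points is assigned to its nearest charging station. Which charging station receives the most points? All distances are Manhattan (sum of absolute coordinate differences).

Bravo

(2.5, 4) — d to each: Vega:10.5, Echo:15, Bravo:6, Fornax:9.5 → nearest is Bravo
(-4.5, 2.5) — d to each: Vega:2, Echo:7.5, Bravo:7.5, Fornax:11 → nearest is Vega
(-1, -5.5) — d to each: Vega:9.5, Echo:4, Bravo:7, Fornax:3.5 → nearest is Fornax
(3, 0.5) — d to each: Vega:7.5, Echo:12, Bravo:3, Fornax:6.5 → nearest is Bravo
(3, -6) — d to each: Vega:14, Echo:8.5, Bravo:8.5, Fornax:5 → nearest is Fornax
(1.5, 5.5) — d to each: Vega:11, Echo:15.5, Bravo:6.5, Fornax:10 → nearest is Bravo
Tally — Vega:1, Bravo:3, Fornax:2. Bravo captures the most (3).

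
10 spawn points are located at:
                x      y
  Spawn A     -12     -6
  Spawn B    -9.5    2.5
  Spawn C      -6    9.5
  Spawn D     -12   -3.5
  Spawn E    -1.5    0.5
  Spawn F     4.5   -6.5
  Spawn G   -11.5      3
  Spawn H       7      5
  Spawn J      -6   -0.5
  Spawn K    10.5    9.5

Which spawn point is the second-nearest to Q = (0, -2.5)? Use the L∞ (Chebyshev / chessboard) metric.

Spawn F

d(Q, Spawn A) = max(12, 3.5) = 12
d(Q, Spawn B) = max(9.5, 5) = 9.5
d(Q, Spawn C) = max(6, 12) = 12
d(Q, Spawn D) = max(12, 1) = 12
d(Q, Spawn E) = max(1.5, 3) = 3
d(Q, Spawn F) = max(4.5, 4) = 4.5
d(Q, Spawn G) = max(11.5, 5.5) = 11.5
d(Q, Spawn H) = max(7, 7.5) = 7.5
d(Q, Spawn J) = max(6, 2) = 6
d(Q, Spawn K) = max(10.5, 12) = 12
Sorted ascending: Spawn E, Spawn F, Spawn J, … — the second-nearest is Spawn F.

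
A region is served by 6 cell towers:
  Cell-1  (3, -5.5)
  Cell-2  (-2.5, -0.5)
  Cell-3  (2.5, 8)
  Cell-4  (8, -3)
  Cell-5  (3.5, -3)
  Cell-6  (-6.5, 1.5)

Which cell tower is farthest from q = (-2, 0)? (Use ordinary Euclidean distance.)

Compare squared distances (the ordering matches that of the actual distances):
d²(q, Cell-1) = (-2−3)² + (0−(-5.5))² = 25 + 30.25 = 55.25
d²(q, Cell-2) = (-2−(-2.5))² + (0−(-0.5))² = 0.25 + 0.25 = 0.5
d²(q, Cell-3) = (-2−2.5)² + (0−8)² = 20.25 + 64 = 84.25
d²(q, Cell-4) = (-2−8)² + (0−(-3))² = 100 + 9 = 109
d²(q, Cell-5) = (-2−3.5)² + (0−(-3))² = 30.25 + 9 = 39.25
d²(q, Cell-6) = (-2−(-6.5))² + (0−1.5)² = 20.25 + 2.25 = 22.5
The largest is to Cell-4.

Cell-4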